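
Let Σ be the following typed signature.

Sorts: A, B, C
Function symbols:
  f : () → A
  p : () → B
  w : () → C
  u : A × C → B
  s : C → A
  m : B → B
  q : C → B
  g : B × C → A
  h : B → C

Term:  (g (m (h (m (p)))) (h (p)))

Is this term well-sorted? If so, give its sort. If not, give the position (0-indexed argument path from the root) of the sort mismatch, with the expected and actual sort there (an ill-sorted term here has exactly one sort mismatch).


        (p) : B
      (m (p)) : B
    (h (m (p))) : C
  (m (h (m (p)))) : ✗ arg 0 at [0, 0] has sort C, expected B
    (p) : B
  (h (p)) : C

ill-sorted at position [0, 0]: expected B, got C


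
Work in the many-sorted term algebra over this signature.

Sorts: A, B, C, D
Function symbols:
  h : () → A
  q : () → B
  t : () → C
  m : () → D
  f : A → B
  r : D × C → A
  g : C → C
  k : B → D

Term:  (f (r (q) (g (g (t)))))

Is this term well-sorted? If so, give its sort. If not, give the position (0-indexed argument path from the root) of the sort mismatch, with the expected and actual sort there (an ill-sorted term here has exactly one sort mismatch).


ill-sorted at position [0, 0]: expected D, got B

    (q) : B
        (t) : C
      (g (t)) : C
    (g (g (t))) : C
  (r (q) (g (g (t)))) : ✗ arg 0 at [0, 0] has sort B, expected D


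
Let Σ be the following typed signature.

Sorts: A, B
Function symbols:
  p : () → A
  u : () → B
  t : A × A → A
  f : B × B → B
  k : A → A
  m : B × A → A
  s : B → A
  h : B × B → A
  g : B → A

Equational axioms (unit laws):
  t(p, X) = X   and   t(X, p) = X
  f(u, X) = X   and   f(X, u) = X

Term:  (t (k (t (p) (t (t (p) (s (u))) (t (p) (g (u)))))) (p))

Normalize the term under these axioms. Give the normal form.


1. (t (k (t (p) (t (t (p) (s (u))) (t (p) (g (u)))))) (p))  →  (k (t (p) (t (t (p) (s (u))) (t (p) (g (u))))))
2. (k (t (p) (t (t (p) (s (u))) (t (p) (g (u))))))  →  (k (t (t (p) (s (u))) (t (p) (g (u)))))
3. (k (t (t (p) (s (u))) (t (p) (g (u)))))  →  (k (t (s (u)) (t (p) (g (u)))))
4. (k (t (s (u)) (t (p) (g (u)))))  →  (k (t (s (u)) (g (u))))

normal form = (k (t (s (u)) (g (u))))


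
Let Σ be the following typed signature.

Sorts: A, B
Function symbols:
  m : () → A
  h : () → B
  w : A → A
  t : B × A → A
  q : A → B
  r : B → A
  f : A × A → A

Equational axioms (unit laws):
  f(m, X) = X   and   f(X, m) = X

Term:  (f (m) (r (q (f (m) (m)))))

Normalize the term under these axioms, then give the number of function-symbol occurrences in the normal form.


size = 3

1. (f (m) (r (q (f (m) (m)))))  →  (r (q (f (m) (m))))
2. (r (q (f (m) (m))))  →  (r (q (m)))
normal form: (r (q (m)))


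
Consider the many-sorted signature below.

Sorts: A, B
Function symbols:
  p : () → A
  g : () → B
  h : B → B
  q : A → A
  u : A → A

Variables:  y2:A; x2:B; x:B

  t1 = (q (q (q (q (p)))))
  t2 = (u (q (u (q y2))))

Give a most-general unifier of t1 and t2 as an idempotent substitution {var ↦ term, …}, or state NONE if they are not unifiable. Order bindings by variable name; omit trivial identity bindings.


head clash or occurs-check failure — not unifiable

NONE (not unifiable)


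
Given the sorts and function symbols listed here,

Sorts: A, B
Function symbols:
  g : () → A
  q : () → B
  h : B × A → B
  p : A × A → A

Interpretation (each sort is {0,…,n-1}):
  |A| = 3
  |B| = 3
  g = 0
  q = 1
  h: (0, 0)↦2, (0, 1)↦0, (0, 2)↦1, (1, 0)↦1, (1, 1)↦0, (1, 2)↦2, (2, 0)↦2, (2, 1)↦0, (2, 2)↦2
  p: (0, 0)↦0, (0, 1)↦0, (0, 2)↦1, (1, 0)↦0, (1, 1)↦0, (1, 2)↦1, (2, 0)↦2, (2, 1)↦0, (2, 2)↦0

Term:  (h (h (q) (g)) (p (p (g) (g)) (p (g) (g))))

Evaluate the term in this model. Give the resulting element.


value = 1

  q = 1
  g = 0
  (h (q) (g)) = h(1, 0) = 1
  g = 0
  g = 0
  (p (g) (g)) = p(0, 0) = 0
  g = 0
  g = 0
  (p (g) (g)) = p(0, 0) = 0
  (p (p (g) (g)) (p (g) (g))) = p(0, 0) = 0
  (h (h (q) (g)) (p (p (g) (g)) (p (g) (g)))) = h(1, 0) = 1


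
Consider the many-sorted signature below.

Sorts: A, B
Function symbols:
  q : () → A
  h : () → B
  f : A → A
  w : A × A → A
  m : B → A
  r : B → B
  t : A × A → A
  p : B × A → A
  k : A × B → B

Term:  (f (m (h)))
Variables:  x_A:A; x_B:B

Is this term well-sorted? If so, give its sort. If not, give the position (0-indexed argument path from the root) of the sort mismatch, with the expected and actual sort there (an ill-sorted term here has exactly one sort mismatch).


    (h) : B
  (m (h)) : A
(f (m (h))) : A

well-sorted; sort = A


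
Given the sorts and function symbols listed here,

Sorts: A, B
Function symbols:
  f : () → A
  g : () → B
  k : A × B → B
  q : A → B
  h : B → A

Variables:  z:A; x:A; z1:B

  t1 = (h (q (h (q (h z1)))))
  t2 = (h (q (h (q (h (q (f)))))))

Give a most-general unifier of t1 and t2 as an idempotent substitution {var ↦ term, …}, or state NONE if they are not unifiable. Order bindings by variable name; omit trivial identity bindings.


{z1 ↦ (q (f))}


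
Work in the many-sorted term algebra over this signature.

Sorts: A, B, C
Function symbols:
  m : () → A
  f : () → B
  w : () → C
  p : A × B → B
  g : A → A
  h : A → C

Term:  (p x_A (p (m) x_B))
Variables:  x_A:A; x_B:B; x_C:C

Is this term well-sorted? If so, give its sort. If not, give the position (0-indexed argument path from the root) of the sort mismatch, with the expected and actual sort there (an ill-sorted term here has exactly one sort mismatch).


  x_A : A
    (m) : A
    x_B : B
  (p (m) x_B) : B
(p x_A (p (m) x_B)) : B

well-sorted; sort = B


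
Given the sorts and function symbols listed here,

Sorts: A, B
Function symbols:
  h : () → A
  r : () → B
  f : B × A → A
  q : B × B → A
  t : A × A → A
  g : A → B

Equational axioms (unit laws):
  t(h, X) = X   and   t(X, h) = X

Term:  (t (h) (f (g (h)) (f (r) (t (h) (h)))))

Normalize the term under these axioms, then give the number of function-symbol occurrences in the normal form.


size = 6

1. (t (h) (f (g (h)) (f (r) (t (h) (h)))))  →  (f (g (h)) (f (r) (t (h) (h))))
2. (f (g (h)) (f (r) (t (h) (h))))  →  (f (g (h)) (f (r) (h)))
normal form: (f (g (h)) (f (r) (h)))


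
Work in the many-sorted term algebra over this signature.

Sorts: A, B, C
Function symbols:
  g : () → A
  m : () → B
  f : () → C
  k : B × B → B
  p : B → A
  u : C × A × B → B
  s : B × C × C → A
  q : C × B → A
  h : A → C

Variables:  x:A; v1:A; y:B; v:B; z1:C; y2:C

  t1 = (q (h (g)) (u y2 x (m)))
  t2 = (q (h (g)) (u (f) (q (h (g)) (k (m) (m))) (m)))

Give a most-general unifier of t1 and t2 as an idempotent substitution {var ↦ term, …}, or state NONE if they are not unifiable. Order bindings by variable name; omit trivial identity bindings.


{x ↦ (q (h (g)) (k (m) (m))), y2 ↦ (f)}


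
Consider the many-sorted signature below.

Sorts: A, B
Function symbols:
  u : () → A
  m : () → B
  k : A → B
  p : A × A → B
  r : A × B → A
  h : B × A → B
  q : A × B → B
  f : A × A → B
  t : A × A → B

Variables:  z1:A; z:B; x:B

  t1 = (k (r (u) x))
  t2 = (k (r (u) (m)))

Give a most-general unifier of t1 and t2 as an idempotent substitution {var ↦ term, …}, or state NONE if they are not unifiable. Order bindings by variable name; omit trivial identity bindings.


{x ↦ (m)}


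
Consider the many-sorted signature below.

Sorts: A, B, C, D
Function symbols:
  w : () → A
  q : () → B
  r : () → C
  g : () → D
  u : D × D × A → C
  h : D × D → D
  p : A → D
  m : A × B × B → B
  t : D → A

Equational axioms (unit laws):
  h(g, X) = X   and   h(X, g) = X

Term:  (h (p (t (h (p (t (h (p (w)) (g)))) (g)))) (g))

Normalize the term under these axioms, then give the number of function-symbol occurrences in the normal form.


size = 6

1. (h (p (t (h (p (t (h (p (w)) (g)))) (g)))) (g))  →  (p (t (h (p (t (h (p (w)) (g)))) (g))))
2. (p (t (h (p (t (h (p (w)) (g)))) (g))))  →  (p (t (p (t (h (p (w)) (g))))))
3. (p (t (p (t (h (p (w)) (g))))))  →  (p (t (p (t (p (w))))))
normal form: (p (t (p (t (p (w))))))


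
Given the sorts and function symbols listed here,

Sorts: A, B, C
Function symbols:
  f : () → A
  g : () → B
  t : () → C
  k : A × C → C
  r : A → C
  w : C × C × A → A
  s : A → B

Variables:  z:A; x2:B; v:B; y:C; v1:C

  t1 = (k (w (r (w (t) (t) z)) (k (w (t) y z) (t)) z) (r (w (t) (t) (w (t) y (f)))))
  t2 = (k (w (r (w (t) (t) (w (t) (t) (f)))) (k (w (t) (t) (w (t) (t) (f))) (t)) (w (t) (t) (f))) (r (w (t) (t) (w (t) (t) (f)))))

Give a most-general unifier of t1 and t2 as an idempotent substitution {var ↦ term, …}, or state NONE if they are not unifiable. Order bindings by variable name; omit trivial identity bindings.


{y ↦ (t), z ↦ (w (t) (t) (f))}


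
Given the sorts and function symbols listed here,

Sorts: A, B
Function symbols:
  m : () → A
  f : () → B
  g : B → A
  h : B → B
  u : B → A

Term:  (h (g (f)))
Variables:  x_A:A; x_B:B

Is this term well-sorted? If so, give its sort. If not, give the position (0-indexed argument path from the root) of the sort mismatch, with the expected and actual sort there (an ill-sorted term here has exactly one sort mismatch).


ill-sorted at position [0]: expected B, got A

    (f) : B
  (g (f)) : A
(h (g (f))) : ✗ arg 0 at [0] has sort A, expected B


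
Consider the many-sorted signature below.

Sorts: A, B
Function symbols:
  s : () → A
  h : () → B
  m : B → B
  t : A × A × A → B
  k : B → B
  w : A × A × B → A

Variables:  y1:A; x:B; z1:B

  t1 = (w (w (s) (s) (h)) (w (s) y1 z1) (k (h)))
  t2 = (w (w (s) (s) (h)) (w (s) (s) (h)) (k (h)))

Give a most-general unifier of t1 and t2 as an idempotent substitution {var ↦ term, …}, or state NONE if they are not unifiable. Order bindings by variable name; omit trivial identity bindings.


{y1 ↦ (s), z1 ↦ (h)}


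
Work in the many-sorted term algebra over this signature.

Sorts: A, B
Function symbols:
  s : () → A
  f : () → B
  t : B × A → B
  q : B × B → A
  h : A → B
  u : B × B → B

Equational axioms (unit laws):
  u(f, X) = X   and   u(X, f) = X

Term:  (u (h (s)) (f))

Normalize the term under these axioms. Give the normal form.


1. (u (h (s)) (f))  →  (h (s))

normal form = (h (s))


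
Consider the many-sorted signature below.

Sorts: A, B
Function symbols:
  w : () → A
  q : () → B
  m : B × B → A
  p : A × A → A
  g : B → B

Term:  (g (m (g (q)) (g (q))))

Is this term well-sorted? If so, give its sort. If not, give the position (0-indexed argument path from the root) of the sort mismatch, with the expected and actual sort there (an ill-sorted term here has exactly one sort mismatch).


      (q) : B
    (g (q)) : B
      (q) : B
    (g (q)) : B
  (m (g (q)) (g (q))) : A
(g (m (g (q)) (g (q)))) : ✗ arg 0 at [0] has sort A, expected B

ill-sorted at position [0]: expected B, got A


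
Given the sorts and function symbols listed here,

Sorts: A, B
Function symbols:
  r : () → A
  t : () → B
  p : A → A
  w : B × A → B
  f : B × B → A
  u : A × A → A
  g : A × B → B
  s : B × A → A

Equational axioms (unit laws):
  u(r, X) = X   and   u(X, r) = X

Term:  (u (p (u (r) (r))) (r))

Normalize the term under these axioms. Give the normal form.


1. (u (p (u (r) (r))) (r))  →  (p (u (r) (r)))
2. (p (u (r) (r)))  →  (p (r))

normal form = (p (r))


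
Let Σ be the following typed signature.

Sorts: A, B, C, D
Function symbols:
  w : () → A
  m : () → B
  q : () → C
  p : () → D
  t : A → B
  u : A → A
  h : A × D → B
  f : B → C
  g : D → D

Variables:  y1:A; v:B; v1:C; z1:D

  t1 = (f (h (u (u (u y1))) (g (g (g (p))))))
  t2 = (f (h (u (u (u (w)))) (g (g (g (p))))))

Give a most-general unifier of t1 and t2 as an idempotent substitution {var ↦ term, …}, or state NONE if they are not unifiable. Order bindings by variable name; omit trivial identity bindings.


{y1 ↦ (w)}


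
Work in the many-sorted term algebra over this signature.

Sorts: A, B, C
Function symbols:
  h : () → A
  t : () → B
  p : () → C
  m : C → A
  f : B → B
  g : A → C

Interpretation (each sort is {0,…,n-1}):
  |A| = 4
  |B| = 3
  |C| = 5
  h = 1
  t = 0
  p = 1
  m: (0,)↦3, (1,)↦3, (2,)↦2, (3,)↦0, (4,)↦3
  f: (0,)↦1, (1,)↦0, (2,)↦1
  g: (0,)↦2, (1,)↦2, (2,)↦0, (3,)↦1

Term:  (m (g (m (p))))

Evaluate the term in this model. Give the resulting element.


value = 3

  p = 1
  (m (p)) = m(1,) = 3
  (g (m (p))) = g(3,) = 1
  (m (g (m (p)))) = m(1,) = 3


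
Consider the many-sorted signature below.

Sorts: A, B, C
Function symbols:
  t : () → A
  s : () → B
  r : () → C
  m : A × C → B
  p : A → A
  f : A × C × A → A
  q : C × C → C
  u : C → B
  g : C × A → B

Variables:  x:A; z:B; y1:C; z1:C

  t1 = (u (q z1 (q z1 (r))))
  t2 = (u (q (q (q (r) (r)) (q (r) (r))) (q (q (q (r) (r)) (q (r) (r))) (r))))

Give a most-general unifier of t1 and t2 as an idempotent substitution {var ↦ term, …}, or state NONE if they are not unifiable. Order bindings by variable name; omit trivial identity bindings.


{z1 ↦ (q (q (r) (r)) (q (r) (r)))}


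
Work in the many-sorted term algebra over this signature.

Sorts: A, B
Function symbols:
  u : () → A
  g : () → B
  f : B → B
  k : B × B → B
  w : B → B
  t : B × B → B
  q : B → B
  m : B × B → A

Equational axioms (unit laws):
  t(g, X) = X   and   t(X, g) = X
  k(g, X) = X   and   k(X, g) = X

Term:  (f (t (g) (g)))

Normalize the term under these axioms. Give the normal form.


normal form = (f (g))

1. (f (t (g) (g)))  →  (f (g))


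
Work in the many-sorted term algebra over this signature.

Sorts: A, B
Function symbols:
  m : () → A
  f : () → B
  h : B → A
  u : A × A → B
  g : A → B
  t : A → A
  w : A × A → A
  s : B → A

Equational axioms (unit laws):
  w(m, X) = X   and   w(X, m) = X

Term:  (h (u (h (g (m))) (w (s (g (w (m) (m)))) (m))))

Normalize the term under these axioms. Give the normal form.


normal form = (h (u (h (g (m))) (s (g (m)))))

1. (h (u (h (g (m))) (w (s (g (w (m) (m)))) (m))))  →  (h (u (h (g (m))) (s (g (w (m) (m))))))
2. (h (u (h (g (m))) (s (g (w (m) (m))))))  →  (h (u (h (g (m))) (s (g (m)))))


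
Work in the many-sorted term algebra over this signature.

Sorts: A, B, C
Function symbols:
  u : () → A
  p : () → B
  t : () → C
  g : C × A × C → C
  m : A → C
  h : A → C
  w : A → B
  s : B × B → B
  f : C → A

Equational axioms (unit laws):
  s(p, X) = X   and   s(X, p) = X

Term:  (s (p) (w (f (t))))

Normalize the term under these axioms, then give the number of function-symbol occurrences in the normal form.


1. (s (p) (w (f (t))))  →  (w (f (t)))
normal form: (w (f (t)))

size = 3


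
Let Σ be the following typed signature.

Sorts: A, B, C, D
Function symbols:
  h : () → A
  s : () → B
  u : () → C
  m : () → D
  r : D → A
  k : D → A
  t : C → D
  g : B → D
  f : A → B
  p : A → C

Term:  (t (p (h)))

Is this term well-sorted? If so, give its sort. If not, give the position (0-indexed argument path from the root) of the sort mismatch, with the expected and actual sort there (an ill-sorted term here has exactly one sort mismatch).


    (h) : A
  (p (h)) : C
(t (p (h))) : D

well-sorted; sort = D


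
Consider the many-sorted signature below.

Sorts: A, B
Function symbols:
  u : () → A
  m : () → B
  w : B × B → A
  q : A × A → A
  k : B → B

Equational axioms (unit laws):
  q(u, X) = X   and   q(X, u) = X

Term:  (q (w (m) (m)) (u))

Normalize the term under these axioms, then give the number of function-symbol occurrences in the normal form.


1. (q (w (m) (m)) (u))  →  (w (m) (m))
normal form: (w (m) (m))

size = 3


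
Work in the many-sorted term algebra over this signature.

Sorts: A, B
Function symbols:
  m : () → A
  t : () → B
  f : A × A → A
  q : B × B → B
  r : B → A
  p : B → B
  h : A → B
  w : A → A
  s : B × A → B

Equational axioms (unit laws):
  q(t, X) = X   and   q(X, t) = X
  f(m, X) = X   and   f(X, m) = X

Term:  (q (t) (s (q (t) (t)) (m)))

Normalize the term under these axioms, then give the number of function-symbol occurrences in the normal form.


1. (q (t) (s (q (t) (t)) (m)))  →  (s (q (t) (t)) (m))
2. (s (q (t) (t)) (m))  →  (s (t) (m))
normal form: (s (t) (m))

size = 3


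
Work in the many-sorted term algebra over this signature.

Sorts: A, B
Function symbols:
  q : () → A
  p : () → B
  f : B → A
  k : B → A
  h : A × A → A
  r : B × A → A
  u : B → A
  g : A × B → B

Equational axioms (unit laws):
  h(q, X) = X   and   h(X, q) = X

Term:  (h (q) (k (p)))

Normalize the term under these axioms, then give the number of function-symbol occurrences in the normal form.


size = 2

1. (h (q) (k (p)))  →  (k (p))
normal form: (k (p))


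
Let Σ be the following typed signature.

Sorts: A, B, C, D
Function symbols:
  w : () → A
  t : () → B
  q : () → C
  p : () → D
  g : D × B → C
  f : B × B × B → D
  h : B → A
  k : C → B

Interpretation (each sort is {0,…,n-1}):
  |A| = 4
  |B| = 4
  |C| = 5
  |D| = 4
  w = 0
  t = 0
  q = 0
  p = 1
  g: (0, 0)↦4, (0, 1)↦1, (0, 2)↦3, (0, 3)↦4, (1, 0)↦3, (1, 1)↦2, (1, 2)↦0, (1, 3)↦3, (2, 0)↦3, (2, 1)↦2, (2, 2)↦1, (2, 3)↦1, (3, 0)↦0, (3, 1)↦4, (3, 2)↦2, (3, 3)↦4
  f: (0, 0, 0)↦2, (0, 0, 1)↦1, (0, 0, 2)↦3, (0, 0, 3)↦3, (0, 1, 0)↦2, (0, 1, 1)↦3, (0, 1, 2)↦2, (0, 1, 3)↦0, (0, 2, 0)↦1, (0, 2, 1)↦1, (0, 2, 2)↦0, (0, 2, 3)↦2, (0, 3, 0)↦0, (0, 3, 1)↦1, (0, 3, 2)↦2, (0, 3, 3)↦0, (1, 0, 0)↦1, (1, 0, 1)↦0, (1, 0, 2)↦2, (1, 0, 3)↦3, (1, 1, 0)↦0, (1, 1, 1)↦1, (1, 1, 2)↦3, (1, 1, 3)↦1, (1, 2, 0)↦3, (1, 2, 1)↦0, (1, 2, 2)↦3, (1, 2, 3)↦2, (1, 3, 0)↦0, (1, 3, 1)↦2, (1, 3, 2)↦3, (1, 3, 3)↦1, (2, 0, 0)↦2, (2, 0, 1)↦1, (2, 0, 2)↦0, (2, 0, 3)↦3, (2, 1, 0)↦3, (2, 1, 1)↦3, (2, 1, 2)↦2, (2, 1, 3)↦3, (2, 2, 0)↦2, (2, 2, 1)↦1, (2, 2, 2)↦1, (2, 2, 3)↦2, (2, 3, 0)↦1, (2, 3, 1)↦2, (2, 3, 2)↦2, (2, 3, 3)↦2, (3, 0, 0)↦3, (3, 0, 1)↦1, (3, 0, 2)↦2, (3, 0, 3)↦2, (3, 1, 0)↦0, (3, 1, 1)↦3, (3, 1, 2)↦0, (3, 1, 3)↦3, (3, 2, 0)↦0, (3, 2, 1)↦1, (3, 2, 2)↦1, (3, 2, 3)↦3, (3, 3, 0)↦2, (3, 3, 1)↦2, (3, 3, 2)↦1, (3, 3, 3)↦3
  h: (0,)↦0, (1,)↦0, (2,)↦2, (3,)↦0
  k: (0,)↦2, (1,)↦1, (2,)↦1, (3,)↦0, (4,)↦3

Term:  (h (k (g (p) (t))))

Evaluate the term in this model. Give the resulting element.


value = 0

  p = 1
  t = 0
  (g (p) (t)) = g(1, 0) = 3
  (k (g (p) (t))) = k(3,) = 0
  (h (k (g (p) (t)))) = h(0,) = 0


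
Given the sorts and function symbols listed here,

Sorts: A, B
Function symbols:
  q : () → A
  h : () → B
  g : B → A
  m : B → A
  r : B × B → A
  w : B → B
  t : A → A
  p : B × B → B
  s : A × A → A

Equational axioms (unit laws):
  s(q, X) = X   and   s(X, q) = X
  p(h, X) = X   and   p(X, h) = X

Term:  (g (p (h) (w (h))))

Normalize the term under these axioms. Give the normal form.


1. (g (p (h) (w (h))))  →  (g (w (h)))

normal form = (g (w (h)))


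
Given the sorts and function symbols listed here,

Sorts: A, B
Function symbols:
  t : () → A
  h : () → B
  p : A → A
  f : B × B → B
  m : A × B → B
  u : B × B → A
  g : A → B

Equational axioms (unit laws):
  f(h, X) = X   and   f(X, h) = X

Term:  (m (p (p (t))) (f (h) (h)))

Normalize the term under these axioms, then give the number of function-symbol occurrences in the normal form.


1. (m (p (p (t))) (f (h) (h)))  →  (m (p (p (t))) (h))
normal form: (m (p (p (t))) (h))

size = 5


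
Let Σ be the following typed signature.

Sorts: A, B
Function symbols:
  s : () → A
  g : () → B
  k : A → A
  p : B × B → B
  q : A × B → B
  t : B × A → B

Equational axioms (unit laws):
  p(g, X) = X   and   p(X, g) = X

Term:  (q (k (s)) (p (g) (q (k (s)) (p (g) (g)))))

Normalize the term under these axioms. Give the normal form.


1. (q (k (s)) (p (g) (q (k (s)) (p (g) (g)))))  →  (q (k (s)) (q (k (s)) (p (g) (g))))
2. (q (k (s)) (q (k (s)) (p (g) (g))))  →  (q (k (s)) (q (k (s)) (g)))

normal form = (q (k (s)) (q (k (s)) (g)))


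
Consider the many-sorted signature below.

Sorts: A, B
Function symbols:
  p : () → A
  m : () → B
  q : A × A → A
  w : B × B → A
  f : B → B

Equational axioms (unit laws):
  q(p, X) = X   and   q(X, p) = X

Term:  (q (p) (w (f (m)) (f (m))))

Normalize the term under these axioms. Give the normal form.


normal form = (w (f (m)) (f (m)))

1. (q (p) (w (f (m)) (f (m))))  →  (w (f (m)) (f (m)))


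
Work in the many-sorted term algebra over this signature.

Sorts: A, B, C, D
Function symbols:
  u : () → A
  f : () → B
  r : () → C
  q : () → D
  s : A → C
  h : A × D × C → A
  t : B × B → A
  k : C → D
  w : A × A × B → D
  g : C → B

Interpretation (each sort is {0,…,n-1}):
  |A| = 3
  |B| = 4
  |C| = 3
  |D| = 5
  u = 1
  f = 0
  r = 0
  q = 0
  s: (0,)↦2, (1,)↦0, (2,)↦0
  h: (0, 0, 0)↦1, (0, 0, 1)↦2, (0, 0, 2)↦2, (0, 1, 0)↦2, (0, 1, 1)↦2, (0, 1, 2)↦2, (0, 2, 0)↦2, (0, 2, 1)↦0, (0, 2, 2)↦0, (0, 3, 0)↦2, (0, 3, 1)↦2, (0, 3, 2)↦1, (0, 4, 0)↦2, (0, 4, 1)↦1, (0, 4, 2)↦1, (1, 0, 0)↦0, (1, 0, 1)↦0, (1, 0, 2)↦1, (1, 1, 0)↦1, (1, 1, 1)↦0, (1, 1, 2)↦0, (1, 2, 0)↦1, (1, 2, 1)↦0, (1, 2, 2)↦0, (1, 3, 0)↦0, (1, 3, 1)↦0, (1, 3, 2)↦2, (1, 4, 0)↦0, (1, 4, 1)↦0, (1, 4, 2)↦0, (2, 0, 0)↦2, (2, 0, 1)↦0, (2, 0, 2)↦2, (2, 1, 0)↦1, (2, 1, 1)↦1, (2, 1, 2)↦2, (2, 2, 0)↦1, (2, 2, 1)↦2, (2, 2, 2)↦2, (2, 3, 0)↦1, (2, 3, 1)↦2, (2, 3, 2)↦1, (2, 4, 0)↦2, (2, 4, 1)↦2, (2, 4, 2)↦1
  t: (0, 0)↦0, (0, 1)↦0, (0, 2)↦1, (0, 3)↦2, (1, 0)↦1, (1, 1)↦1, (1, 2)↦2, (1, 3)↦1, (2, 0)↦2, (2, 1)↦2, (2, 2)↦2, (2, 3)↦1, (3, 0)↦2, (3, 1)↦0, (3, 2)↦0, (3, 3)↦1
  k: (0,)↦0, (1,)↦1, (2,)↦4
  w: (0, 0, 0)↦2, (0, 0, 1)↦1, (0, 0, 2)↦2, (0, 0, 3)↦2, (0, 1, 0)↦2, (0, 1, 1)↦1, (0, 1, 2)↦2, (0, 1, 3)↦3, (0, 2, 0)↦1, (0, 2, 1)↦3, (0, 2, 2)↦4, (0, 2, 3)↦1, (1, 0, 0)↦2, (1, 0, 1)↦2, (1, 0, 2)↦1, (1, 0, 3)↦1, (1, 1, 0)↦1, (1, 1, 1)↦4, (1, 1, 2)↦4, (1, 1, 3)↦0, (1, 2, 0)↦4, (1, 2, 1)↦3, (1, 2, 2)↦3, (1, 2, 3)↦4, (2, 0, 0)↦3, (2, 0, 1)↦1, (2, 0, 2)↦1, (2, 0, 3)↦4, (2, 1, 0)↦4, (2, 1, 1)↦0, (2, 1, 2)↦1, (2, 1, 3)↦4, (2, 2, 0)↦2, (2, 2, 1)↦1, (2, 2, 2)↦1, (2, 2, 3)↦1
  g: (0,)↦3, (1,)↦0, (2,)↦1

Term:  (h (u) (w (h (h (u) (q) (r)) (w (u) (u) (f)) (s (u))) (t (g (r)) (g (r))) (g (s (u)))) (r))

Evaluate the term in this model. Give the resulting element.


value = 0

  u = 1
  u = 1
  q = 0
  r = 0
  (h (u) (q) (r)) = h(1, 0, 0) = 0
  u = 1
  u = 1
  f = 0
  (w (u) (u) (f)) = w(1, 1, 0) = 1
  u = 1
  (s (u)) = s(1,) = 0
  (h (h (u) (q) (r)) (w (u) (u) (f)) (s (u))) = h(0, 1, 0) = 2
  r = 0
  (g (r)) = g(0,) = 3
  r = 0
  (g (r)) = g(0,) = 3
  (t (g (r)) (g (r))) = t(3, 3) = 1
  u = 1
  (s (u)) = s(1,) = 0
  (g (s (u))) = g(0,) = 3
  (w (h (h (u) (q) (r)) (w (u) (u) (f)) (s (u))) (t (g (r)) (g (r))) (g (s (u)))) = w(2, 1, 3) = 4
  r = 0
  (h (u) (w (h (h (u) (q) (r)) (w (u) (u) (f)) (s (u))) (t (g (r)) (g (r))) (g (s (u)))) (r)) = h(1, 4, 0) = 0


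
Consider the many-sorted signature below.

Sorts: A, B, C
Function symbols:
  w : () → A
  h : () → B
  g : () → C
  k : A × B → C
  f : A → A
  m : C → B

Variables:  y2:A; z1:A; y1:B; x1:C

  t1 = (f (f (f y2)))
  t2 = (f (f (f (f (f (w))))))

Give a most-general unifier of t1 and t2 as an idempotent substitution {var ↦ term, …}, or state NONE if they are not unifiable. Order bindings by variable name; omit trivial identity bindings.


{y2 ↦ (f (f (w)))}


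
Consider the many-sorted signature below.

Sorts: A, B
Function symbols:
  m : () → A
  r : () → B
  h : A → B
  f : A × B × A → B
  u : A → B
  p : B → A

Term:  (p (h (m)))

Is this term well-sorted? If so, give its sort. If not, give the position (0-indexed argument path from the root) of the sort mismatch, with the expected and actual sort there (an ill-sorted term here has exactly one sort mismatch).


    (m) : A
  (h (m)) : B
(p (h (m))) : A

well-sorted; sort = A


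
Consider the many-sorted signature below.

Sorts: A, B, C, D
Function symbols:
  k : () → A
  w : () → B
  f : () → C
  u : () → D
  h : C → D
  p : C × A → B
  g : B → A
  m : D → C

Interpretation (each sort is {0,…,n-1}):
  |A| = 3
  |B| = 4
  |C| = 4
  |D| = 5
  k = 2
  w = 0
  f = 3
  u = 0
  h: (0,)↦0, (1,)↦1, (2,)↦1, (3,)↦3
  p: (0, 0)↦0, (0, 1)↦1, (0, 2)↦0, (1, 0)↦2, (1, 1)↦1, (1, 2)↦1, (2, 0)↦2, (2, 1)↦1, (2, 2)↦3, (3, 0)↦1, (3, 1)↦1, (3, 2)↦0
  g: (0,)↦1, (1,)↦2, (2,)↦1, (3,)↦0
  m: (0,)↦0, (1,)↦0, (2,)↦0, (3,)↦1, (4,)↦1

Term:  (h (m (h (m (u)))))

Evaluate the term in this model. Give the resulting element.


value = 0

  u = 0
  (m (u)) = m(0,) = 0
  (h (m (u))) = h(0,) = 0
  (m (h (m (u)))) = m(0,) = 0
  (h (m (h (m (u))))) = h(0,) = 0


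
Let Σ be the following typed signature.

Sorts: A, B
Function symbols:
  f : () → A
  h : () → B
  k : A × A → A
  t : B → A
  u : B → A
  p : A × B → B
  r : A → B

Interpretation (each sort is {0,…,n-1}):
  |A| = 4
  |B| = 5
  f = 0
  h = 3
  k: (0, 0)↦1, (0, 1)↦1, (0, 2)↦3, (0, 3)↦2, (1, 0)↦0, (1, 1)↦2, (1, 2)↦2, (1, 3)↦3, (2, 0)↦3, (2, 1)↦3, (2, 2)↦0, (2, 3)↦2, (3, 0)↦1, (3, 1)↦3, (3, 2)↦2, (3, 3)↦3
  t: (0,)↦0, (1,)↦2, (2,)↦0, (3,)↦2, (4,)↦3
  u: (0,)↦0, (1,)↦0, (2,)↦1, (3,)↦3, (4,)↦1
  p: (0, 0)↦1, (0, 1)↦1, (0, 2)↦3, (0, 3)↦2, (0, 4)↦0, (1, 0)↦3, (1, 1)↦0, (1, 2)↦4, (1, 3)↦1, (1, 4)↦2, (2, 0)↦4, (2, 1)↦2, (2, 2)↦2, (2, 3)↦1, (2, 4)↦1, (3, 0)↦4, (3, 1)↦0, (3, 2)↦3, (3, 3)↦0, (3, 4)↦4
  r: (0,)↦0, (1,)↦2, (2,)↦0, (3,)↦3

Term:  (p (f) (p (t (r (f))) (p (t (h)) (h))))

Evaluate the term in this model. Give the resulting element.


  f = 0
  f = 0
  (r (f)) = r(0,) = 0
  (t (r (f))) = t(0,) = 0
  h = 3
  (t (h)) = t(3,) = 2
  h = 3
  (p (t (h)) (h)) = p(2, 3) = 1
  (p (t (r (f))) (p (t (h)) (h))) = p(0, 1) = 1
  (p (f) (p (t (r (f))) (p (t (h)) (h)))) = p(0, 1) = 1

value = 1


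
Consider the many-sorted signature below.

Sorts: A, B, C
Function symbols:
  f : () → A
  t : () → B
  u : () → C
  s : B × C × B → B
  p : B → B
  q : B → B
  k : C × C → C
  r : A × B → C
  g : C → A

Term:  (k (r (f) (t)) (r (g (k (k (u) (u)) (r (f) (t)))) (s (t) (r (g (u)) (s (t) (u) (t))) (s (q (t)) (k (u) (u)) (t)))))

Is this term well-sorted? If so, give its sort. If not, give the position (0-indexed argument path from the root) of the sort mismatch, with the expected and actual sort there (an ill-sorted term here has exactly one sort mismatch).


    (f) : A
    (t) : B
  (r (f) (t)) : C
          (u) : C
          (u) : C
        (k (u) (u)) : C
          (f) : A
          (t) : B
        (r (f) (t)) : C
      (k (k (u) (u)) (r (f) (t))) : C
    (g (k (k (u) (u)) (r (f) (t)))) : A
      (t) : B
          (u) : C
        (g (u)) : A
          (t) : B
          (u) : C
          (t) : B
        (s (t) (u) (t)) : B
      (r (g (u)) (s (t) (u) (t))) : C
          (t) : B
        (q (t)) : B
          (u) : C
          (u) : C
        (k (u) (u)) : C
        (t) : B
      (s (q (t)) (k (u) (u)) (t)) : B
    (s (t) (r (g (u)) (s (t) (u) (t))) (s (q (t)) (k (u) (u)) (t))) : B
  (r (g (k (k (u) (u)) (r (f) (t)))) (s (t) (r (g (u)) (s (t) (u) (t))) (s (q (t)) (k (u) (u)) (t)))) : C
(k (r (f) (t)) (r (g (k (k (u) (u)) (r (f) (t)))) (s (t) (r (g (u)) (s (t) (u) (t))) (s (q (t)) (k (u) (u)) (t))))) : C

well-sorted; sort = C


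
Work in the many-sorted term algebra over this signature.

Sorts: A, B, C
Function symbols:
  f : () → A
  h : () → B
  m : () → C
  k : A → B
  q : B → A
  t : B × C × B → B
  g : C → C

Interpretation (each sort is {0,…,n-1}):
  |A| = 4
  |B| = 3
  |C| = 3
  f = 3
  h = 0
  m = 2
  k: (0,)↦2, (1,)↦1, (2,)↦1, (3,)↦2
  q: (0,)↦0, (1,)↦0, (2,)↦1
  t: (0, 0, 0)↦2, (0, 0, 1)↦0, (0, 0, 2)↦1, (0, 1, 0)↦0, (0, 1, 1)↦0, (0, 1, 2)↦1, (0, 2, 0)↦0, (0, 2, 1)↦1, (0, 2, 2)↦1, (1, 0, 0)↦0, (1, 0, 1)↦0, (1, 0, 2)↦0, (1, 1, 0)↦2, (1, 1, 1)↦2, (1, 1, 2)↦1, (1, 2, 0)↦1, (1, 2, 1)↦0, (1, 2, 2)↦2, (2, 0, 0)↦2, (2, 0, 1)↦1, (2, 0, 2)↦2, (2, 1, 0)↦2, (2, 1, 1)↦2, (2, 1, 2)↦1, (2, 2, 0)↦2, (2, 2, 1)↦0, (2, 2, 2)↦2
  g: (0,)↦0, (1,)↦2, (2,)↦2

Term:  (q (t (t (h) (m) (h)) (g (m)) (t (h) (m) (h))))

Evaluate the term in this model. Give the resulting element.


value = 0

  h = 0
  m = 2
  h = 0
  (t (h) (m) (h)) = t(0, 2, 0) = 0
  m = 2
  (g (m)) = g(2,) = 2
  h = 0
  m = 2
  h = 0
  (t (h) (m) (h)) = t(0, 2, 0) = 0
  (t (t (h) (m) (h)) (g (m)) (t (h) (m) (h))) = t(0, 2, 0) = 0
  (q (t (t (h) (m) (h)) (g (m)) (t (h) (m) (h)))) = q(0,) = 0


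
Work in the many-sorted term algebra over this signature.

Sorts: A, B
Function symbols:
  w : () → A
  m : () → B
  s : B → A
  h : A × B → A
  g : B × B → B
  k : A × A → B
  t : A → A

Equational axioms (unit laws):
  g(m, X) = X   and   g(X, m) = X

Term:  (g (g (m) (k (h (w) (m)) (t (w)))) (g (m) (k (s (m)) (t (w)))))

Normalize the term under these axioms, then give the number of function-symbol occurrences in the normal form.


1. (g (g (m) (k (h (w) (m)) (t (w)))) (g (m) (k (s (m)) (t (w)))))  →  (g (k (h (w) (m)) (t (w))) (g (m) (k (s (m)) (t (w)))))
2. (g (k (h (w) (m)) (t (w))) (g (m) (k (s (m)) (t (w)))))  →  (g (k (h (w) (m)) (t (w))) (k (s (m)) (t (w))))
normal form: (g (k (h (w) (m)) (t (w))) (k (s (m)) (t (w))))

size = 12


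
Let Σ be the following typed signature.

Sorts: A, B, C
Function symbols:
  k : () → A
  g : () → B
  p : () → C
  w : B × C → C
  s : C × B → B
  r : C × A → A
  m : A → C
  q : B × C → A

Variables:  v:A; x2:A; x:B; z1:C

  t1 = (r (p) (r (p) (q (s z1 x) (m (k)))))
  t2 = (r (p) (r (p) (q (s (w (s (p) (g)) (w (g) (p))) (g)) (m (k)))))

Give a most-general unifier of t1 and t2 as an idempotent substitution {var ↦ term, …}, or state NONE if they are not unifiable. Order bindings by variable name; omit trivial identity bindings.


{x ↦ (g), z1 ↦ (w (s (p) (g)) (w (g) (p)))}


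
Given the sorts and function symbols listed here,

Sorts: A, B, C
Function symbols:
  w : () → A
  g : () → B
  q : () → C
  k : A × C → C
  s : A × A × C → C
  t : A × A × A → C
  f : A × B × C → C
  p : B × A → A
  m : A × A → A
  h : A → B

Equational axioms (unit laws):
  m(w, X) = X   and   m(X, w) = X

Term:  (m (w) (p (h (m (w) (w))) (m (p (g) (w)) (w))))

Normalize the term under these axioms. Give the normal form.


normal form = (p (h (w)) (p (g) (w)))

1. (m (w) (p (h (m (w) (w))) (m (p (g) (w)) (w))))  →  (p (h (m (w) (w))) (m (p (g) (w)) (w)))
2. (p (h (m (w) (w))) (m (p (g) (w)) (w)))  →  (p (h (w)) (m (p (g) (w)) (w)))
3. (p (h (w)) (m (p (g) (w)) (w)))  →  (p (h (w)) (p (g) (w)))


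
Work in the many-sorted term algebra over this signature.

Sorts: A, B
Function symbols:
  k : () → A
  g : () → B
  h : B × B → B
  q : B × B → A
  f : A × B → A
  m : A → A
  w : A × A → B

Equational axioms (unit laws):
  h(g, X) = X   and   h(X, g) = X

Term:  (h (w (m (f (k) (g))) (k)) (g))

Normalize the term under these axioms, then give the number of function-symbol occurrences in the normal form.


size = 6

1. (h (w (m (f (k) (g))) (k)) (g))  →  (w (m (f (k) (g))) (k))
normal form: (w (m (f (k) (g))) (k))


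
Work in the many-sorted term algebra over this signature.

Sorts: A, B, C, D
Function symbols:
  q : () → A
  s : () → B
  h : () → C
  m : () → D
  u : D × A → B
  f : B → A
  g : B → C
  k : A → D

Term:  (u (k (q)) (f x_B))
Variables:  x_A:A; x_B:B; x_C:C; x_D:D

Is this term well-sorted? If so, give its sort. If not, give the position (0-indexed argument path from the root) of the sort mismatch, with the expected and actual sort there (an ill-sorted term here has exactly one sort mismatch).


    (q) : A
  (k (q)) : D
    x_B : B
  (f x_B) : A
(u (k (q)) (f x_B)) : B

well-sorted; sort = B


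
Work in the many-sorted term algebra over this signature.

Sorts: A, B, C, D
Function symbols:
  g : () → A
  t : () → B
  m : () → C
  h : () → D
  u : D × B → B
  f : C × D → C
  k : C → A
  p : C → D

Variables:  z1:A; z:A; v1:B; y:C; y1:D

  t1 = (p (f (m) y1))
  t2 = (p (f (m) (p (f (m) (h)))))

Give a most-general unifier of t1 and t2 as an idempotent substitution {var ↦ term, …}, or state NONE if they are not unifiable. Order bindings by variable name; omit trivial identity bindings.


{y1 ↦ (p (f (m) (h)))}


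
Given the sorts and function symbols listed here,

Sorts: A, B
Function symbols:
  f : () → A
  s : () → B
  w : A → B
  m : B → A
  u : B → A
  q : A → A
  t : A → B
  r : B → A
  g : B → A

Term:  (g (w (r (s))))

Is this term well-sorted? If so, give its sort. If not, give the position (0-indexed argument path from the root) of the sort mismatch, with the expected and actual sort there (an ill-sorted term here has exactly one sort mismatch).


well-sorted; sort = A

      (s) : B
    (r (s)) : A
  (w (r (s))) : B
(g (w (r (s)))) : A


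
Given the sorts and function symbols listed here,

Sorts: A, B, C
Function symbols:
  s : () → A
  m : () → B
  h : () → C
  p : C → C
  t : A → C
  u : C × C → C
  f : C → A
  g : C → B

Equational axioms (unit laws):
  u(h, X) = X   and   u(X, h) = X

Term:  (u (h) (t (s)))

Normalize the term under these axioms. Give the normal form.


normal form = (t (s))

1. (u (h) (t (s)))  →  (t (s))


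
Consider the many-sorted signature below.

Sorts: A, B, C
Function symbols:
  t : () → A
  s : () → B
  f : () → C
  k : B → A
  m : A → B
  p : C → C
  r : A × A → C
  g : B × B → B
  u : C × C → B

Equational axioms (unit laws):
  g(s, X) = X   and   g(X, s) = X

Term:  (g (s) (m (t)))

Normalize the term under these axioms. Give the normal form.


1. (g (s) (m (t)))  →  (m (t))

normal form = (m (t))


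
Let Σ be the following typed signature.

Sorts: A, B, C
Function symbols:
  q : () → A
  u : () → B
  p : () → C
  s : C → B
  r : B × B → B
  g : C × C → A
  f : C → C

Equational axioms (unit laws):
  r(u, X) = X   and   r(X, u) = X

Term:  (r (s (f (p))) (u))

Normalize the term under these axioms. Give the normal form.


normal form = (s (f (p)))

1. (r (s (f (p))) (u))  →  (s (f (p)))


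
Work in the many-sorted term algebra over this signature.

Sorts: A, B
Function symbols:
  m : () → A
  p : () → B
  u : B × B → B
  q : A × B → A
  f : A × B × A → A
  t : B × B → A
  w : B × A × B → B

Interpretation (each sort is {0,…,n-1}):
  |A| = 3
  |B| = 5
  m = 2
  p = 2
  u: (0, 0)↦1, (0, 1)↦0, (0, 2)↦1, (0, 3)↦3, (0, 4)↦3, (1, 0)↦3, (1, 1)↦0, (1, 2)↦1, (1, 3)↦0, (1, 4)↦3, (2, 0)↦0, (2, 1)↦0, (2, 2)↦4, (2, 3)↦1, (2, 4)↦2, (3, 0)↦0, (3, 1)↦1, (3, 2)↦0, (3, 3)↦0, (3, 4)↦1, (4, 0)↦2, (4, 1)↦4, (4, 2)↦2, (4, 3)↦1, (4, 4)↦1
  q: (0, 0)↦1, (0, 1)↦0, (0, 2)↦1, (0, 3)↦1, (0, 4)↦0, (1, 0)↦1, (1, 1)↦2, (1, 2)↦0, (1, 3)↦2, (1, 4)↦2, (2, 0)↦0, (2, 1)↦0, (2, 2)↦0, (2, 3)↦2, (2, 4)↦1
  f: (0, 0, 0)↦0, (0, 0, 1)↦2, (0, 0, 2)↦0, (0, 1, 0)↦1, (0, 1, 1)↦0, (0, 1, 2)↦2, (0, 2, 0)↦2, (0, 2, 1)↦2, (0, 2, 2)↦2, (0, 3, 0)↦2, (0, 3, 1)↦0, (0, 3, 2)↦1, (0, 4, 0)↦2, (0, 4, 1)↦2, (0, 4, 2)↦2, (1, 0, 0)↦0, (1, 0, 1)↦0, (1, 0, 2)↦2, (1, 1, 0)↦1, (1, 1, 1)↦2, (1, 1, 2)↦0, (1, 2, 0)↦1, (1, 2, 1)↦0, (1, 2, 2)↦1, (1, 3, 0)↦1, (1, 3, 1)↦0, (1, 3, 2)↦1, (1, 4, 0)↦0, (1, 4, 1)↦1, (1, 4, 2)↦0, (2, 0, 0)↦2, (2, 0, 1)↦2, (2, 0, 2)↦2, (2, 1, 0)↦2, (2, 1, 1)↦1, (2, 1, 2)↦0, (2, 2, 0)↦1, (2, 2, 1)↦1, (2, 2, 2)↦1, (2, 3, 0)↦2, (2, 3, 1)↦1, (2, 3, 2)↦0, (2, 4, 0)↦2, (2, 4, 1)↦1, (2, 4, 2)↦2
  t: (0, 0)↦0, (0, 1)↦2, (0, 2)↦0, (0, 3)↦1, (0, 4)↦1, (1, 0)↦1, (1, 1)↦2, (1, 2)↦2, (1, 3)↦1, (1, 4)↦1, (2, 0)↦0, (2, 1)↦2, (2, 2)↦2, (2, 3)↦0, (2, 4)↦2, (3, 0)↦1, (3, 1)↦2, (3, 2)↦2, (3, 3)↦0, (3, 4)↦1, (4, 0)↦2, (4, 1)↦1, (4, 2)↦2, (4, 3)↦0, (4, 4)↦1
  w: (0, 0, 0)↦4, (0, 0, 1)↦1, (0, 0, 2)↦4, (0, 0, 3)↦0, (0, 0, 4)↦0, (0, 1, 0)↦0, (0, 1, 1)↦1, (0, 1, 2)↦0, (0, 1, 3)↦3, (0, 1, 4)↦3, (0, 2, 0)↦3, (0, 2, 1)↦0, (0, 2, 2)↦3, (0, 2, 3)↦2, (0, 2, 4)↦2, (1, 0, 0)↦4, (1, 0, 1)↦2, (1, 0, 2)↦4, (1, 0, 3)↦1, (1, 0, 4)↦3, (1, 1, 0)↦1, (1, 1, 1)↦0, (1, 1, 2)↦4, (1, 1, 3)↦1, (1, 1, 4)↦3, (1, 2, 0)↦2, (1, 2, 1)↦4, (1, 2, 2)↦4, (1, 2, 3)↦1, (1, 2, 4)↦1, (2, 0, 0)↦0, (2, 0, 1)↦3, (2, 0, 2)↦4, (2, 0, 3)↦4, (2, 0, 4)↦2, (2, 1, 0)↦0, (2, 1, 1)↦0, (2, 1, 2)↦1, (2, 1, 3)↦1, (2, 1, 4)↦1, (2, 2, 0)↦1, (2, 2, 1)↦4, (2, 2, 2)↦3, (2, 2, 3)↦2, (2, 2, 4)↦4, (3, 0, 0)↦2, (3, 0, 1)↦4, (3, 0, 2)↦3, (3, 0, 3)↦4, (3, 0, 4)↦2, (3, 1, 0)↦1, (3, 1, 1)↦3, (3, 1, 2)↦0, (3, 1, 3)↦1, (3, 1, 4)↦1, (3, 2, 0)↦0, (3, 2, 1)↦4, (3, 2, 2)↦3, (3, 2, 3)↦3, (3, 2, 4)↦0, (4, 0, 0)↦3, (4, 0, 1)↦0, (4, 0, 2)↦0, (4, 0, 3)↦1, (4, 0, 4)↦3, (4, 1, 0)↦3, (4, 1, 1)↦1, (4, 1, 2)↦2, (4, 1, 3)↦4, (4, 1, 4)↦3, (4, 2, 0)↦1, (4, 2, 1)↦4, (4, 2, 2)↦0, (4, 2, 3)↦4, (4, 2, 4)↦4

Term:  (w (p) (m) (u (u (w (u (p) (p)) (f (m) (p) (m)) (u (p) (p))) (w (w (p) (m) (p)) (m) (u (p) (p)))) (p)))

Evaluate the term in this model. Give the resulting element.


value = 4

  p = 2
  m = 2
  p = 2
  p = 2
  (u (p) (p)) = u(2, 2) = 4
  m = 2
  p = 2
  m = 2
  (f (m) (p) (m)) = f(2, 2, 2) = 1
  p = 2
  p = 2
  (u (p) (p)) = u(2, 2) = 4
  (w (u (p) (p)) (f (m) (p) (m)) (u (p) (p))) = w(4, 1, 4) = 3
  p = 2
  m = 2
  p = 2
  (w (p) (m) (p)) = w(2, 2, 2) = 3
  m = 2
  p = 2
  p = 2
  (u (p) (p)) = u(2, 2) = 4
  (w (w (p) (m) (p)) (m) (u (p) (p))) = w(3, 2, 4) = 0
  (u (w (u (p) (p)) (f (m) (p) (m)) (u (p) (p))) (w (w (p) (m) (p)) (m) (u (p) (p)))) = u(3, 0) = 0
  p = 2
  (u (u (w (u (p) (p)) (f (m) (p) (m)) (u (p) (p))) (w (w (p) (m) (p)) (m) (u (p) (p)))) (p)) = u(0, 2) = 1
  (w (p) (m) (u (u (w (u (p) (p)) (f (m) (p) (m)) (u (p) (p))) (w (w (p) (m) (p)) (m) (u (p) (p)))) (p))) = w(2, 2, 1) = 4


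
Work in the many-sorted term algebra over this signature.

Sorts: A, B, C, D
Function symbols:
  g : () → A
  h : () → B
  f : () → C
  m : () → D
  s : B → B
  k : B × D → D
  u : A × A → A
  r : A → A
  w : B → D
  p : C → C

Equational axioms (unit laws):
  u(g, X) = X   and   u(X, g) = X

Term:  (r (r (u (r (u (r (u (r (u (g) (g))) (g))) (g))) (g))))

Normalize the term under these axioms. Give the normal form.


1. (r (r (u (r (u (r (u (r (u (g) (g))) (g))) (g))) (g))))  →  (r (r (r (u (r (u (r (u (g) (g))) (g))) (g)))))
2. (r (r (r (u (r (u (r (u (g) (g))) (g))) (g)))))  →  (r (r (r (r (u (r (u (g) (g))) (g))))))
3. (r (r (r (r (u (r (u (g) (g))) (g))))))  →  (r (r (r (r (r (u (g) (g)))))))
4. (r (r (r (r (r (u (g) (g)))))))  →  (r (r (r (r (r (g))))))

normal form = (r (r (r (r (r (g))))))


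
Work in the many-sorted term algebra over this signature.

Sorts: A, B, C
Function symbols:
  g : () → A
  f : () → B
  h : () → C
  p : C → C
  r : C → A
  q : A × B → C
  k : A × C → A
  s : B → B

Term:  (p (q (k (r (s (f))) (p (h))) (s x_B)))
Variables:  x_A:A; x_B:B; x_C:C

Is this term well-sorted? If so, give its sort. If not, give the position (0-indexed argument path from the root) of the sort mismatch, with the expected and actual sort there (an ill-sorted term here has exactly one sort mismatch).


ill-sorted at position [0, 0, 0, 0]: expected C, got B

          (f) : B
        (s (f)) : B
      (r (s (f))) : ✗ arg 0 at [0, 0, 0, 0] has sort B, expected C
        (h) : C
      (p (h)) : C
      x_B : B
    (s x_B) : B
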